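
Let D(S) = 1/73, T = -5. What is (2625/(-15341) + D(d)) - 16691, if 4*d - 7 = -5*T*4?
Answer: -18692310347/1119893 ≈ -16691.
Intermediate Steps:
d = 107/4 (d = 7/4 + (-5*(-5)*4)/4 = 7/4 + (25*4)/4 = 7/4 + (1/4)*100 = 7/4 + 25 = 107/4 ≈ 26.750)
D(S) = 1/73
(2625/(-15341) + D(d)) - 16691 = (2625/(-15341) + 1/73) - 16691 = (2625*(-1/15341) + 1/73) - 16691 = (-2625/15341 + 1/73) - 16691 = -176284/1119893 - 16691 = -18692310347/1119893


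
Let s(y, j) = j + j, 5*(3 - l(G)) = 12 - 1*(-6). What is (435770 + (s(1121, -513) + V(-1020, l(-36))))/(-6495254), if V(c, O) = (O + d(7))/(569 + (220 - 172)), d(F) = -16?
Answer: -1341185157/20037858590 ≈ -0.066933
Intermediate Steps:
l(G) = -3/5 (l(G) = 3 - (12 - 1*(-6))/5 = 3 - (12 + 6)/5 = 3 - 1/5*18 = 3 - 18/5 = -3/5)
s(y, j) = 2*j
V(c, O) = -16/617 + O/617 (V(c, O) = (O - 16)/(569 + (220 - 172)) = (-16 + O)/(569 + 48) = (-16 + O)/617 = (-16 + O)*(1/617) = -16/617 + O/617)
(435770 + (s(1121, -513) + V(-1020, l(-36))))/(-6495254) = (435770 + (2*(-513) + (-16/617 + (1/617)*(-3/5))))/(-6495254) = (435770 + (-1026 + (-16/617 - 3/3085)))*(-1/6495254) = (435770 + (-1026 - 83/3085))*(-1/6495254) = (435770 - 3165293/3085)*(-1/6495254) = (1341185157/3085)*(-1/6495254) = -1341185157/20037858590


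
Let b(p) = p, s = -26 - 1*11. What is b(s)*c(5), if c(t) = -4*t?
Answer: 740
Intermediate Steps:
s = -37 (s = -26 - 11 = -37)
b(s)*c(5) = -(-148)*5 = -37*(-20) = 740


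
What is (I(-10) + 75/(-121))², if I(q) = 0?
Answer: 5625/14641 ≈ 0.38419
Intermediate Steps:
(I(-10) + 75/(-121))² = (0 + 75/(-121))² = (0 + 75*(-1/121))² = (0 - 75/121)² = (-75/121)² = 5625/14641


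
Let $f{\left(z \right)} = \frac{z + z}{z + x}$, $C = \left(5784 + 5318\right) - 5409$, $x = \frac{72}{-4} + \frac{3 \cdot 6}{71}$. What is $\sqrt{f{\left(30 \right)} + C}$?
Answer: $\frac{\sqrt{4791931}}{29} \approx 75.484$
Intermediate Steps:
$x = - \frac{1260}{71}$ ($x = 72 \left(- \frac{1}{4}\right) + 18 \cdot \frac{1}{71} = -18 + \frac{18}{71} = - \frac{1260}{71} \approx -17.746$)
$C = 5693$ ($C = 11102 - 5409 = 5693$)
$f{\left(z \right)} = \frac{2 z}{- \frac{1260}{71} + z}$ ($f{\left(z \right)} = \frac{z + z}{z - \frac{1260}{71}} = \frac{2 z}{- \frac{1260}{71} + z}$)
$\sqrt{f{\left(30 \right)} + C} = \sqrt{142 \cdot 30 \frac{1}{-1260 + 71 \cdot 30} + 5693} = \sqrt{142 \cdot 30 \frac{1}{-1260 + 2130} + 5693} = \sqrt{142 \cdot 30 \cdot \frac{1}{870} + 5693} = \sqrt{\frac{142}{29} + 5693} = \sqrt{\frac{165239}{29}} = \frac{\sqrt{4791931}}{29}$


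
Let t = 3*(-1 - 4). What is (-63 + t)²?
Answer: 6084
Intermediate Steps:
t = -15 (t = 3*(-5) = -15)
(-63 + t)² = (-63 - 15)² = (-78)² = 6084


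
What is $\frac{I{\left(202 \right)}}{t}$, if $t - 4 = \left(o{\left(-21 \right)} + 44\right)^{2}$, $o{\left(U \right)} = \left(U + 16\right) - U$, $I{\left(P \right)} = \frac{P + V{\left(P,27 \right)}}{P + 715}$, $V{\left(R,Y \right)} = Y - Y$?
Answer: $\frac{101}{1652434} \approx 6.1122 \cdot 10^{-5}$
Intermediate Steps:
$V{\left(R,Y \right)} = 0$
$I{\left(P \right)} = \frac{P}{715 + P}$ ($I{\left(P \right)} = \frac{P + 0}{P + 715} = \frac{P}{715 + P}$)
$o{\left(U \right)} = 16$ ($o{\left(U \right)} = \left(16 + U\right) - U = 16$)
$t = 3604$ ($t = 4 + \left(16 + 44\right)^{2} = 4 + 60^{2} = 4 + 3600 = 3604$)
$\frac{I{\left(202 \right)}}{t} = \frac{202 \frac{1}{715 + 202}}{3604} = \frac{202}{917} \cdot \frac{1}{3604} = \frac{101}{1652434}$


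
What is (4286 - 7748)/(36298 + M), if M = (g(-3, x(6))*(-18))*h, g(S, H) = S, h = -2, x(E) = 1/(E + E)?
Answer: -1731/18095 ≈ -0.095662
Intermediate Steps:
x(E) = 1/(2*E)
M = -108 (M = -3*(-18)*(-2) = 54*(-2) = -108)
(4286 - 7748)/(36298 + M) = (4286 - 7748)/(36298 - 108) = -3462/36190 = -3462*1/36190 = -1731/18095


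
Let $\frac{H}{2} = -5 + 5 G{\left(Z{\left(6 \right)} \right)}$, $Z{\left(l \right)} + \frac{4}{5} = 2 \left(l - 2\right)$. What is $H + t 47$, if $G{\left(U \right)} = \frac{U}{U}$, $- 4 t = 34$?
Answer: $- \frac{799}{2} \approx -399.5$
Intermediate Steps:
$t = - \frac{17}{2}$ ($t = \left(- \frac{1}{4}\right) 34 = - \frac{17}{2} \approx -8.5$)
$Z{\left(l \right)} = - \frac{24}{5} + 2 l$ ($Z{\left(l \right)} = - \frac{4}{5} + 2 \left(l - 2\right) = - \frac{4}{5} + 2 \left(-2 + l\right) = - \frac{4}{5} + \left(-4 + 2 l\right) = - \frac{24}{5} + 2 l$)
$G{\left(U \right)} = 1$
$H = 0$ ($H = 2 \left(-5 + 5 \cdot 1\right) = 2 \left(-5 + 5\right) = 2 \cdot 0 = 0$)
$H + t 47 = 0 - \frac{799}{2} = - \frac{799}{2}$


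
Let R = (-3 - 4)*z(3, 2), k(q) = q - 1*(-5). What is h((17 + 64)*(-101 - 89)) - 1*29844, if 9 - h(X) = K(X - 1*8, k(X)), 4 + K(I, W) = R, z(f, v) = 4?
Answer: -29803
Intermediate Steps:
k(q) = 5 + q (k(q) = q + 5 = 5 + q)
R = -28 (R = (-3 - 4)*4 = -7*4 = -28)
K(I, W) = -32 (K(I, W) = -4 - 28 = -32)
h(X) = 41 (h(X) = 9 - 1*(-32) = 9 + 32 = 41)
h((17 + 64)*(-101 - 89)) - 1*29844 = 41 - 1*29844 = 41 - 29844 = -29803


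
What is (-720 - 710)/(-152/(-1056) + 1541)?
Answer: -188760/203431 ≈ -0.92788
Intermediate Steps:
(-720 - 710)/(-152/(-1056) + 1541) = -1430/(-152*(-1/1056) + 1541) = -1430/(19/132 + 1541) = -1430/203431/132 = -1430*132/203431 = -188760/203431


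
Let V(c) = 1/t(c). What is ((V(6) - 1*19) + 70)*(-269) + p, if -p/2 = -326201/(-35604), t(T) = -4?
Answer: -486709309/35604 ≈ -13670.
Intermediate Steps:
V(c) = -¼ (V(c) = 1/(-4) = -¼)
p = -326201/17802 (p = -(-652402)/(-35604) = -(-652402)*(-1)/35604 = -2*326201/35604 = -326201/17802 ≈ -18.324)
((V(6) - 1*19) + 70)*(-269) + p = ((-¼ - 1*19) + 70)*(-269) - 326201/17802 = ((-¼ - 19) + 70)*(-269) - 326201/17802 = (-77/4 + 70)*(-269) - 326201/17802 = (203/4)*(-269) - 326201/17802 = -54607/4 - 326201/17802 = -486709309/35604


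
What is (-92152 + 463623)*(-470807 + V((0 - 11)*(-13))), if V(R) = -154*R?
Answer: -183071681459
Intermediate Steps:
(-92152 + 463623)*(-470807 + V((0 - 11)*(-13))) = (-92152 + 463623)*(-470807 - 154*(0 - 11)*(-13)) = 371471*(-470807 - (-1694)*(-13)) = 371471*(-470807 - 154*143) = 371471*(-470807 - 22022) = 371471*(-492829) = -183071681459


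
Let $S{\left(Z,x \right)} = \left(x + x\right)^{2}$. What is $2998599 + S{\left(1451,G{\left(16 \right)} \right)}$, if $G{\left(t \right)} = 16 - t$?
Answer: $2998599$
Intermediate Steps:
$S{\left(Z,x \right)} = 4 x^{2}$ ($S{\left(Z,x \right)} = \left(2 x\right)^{2} = 4 x^{2}$)
$2998599 + S{\left(1451,G{\left(16 \right)} \right)} = 2998599 + 4 \left(16 - 16\right)^{2} = 2998599 + 4 \cdot 0^{2} = 2998599 + 4 \cdot 0 = 2998599 + 0 = 2998599$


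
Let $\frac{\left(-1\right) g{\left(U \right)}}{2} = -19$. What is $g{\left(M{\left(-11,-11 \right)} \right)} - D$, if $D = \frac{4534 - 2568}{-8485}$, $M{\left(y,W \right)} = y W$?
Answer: $\frac{324396}{8485} \approx 38.232$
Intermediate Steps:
$M{\left(y,W \right)} = W y$
$g{\left(U \right)} = 38$ ($g{\left(U \right)} = \left(-2\right) \left(-19\right) = 38$)
$D = - \frac{1966}{8485}$ ($D = 1966 \left(- \frac{1}{8485}\right) = - \frac{1966}{8485} \approx -0.2317$)
$g{\left(M{\left(-11,-11 \right)} \right)} - D = 38 - - \frac{1966}{8485} = 38 + \frac{1966}{8485} = \frac{324396}{8485}$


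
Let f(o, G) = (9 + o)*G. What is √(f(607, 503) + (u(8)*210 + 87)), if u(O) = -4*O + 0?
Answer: √303215 ≈ 550.65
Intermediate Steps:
f(o, G) = G*(9 + o)
u(O) = -4*O
√(f(607, 503) + (u(8)*210 + 87)) = √(503*(9 + 607) + (-4*8*210 + 87)) = √(503*616 + (-32*210 + 87)) = √(309848 + (-6720 + 87)) = √(309848 - 6633) = √303215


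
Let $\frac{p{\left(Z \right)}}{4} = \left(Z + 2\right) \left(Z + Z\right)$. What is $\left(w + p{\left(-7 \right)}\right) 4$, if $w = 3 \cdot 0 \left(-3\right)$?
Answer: $1120$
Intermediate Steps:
$p{\left(Z \right)} = 8 Z \left(2 + Z\right)$ ($p{\left(Z \right)} = 4 \left(Z + 2\right) \left(Z + Z\right) = 4 \left(2 + Z\right) 2 Z = 4 \cdot 2 Z \left(2 + Z\right) = 8 Z \left(2 + Z\right)$)
$w = 0$ ($w = 0 \left(-3\right) = 0$)
$\left(w + p{\left(-7 \right)}\right) 4 = \left(0 + 8 \left(-7\right) \left(2 - 7\right)\right) 4 = \left(0 + 8 \left(-7\right) \left(-5\right)\right) 4 = \left(0 + 280\right) 4 = 280 \cdot 4 = 1120$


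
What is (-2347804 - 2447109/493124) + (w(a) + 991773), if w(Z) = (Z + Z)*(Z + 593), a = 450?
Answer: -205798379153/493124 ≈ -4.1734e+5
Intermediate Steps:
w(Z) = 2*Z*(593 + Z) (w(Z) = (2*Z)*(593 + Z) = 2*Z*(593 + Z))
(-2347804 - 2447109/493124) + (w(a) + 991773) = (-2347804 - 2447109/493124) + (2*450*(593 + 450) + 991773) = (-2347804 - 2447109*1/493124) + (2*450*1043 + 991773) = (-2347804 - 2447109/493124) + (938700 + 991773) = -1157760946805/493124 + 1930473 = -205798379153/493124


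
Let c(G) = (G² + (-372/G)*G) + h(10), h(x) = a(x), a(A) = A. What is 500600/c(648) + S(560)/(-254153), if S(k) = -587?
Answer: 63737631477/53313928963 ≈ 1.1955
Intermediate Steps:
h(x) = x
c(G) = -362 + G² (c(G) = (G² + (-372/G)*G) + 10 = (G² - 372) + 10 = (-372 + G²) + 10 = -362 + G²)
500600/c(648) + S(560)/(-254153) = 500600/(-362 + 648²) - 587/(-254153) = 500600/(-362 + 419904) - 587*(-1/254153) = 500600/419542 + 587/254153 = 500600*(1/419542) + 587/254153 = 250300/209771 + 587/254153 = 63737631477/53313928963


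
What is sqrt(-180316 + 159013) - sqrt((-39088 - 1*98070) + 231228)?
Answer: -sqrt(94070) + 9*I*sqrt(263) ≈ -306.71 + 145.96*I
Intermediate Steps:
sqrt(-180316 + 159013) - sqrt((-39088 - 1*98070) + 231228) = sqrt(-21303) - sqrt((-39088 - 98070) + 231228) = 9*I*sqrt(263) - sqrt(-137158 + 231228) = 9*I*sqrt(263) - sqrt(94070) = -sqrt(94070) + 9*I*sqrt(263)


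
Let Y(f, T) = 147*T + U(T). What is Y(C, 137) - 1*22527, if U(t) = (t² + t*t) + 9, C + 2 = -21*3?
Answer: 35159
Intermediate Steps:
C = -65 (C = -2 - 21*3 = -2 - 63 = -65)
U(t) = 9 + 2*t² (U(t) = (t² + t²) + 9 = 2*t² + 9 = 9 + 2*t²)
Y(f, T) = 9 + 2*T² + 147*T (Y(f, T) = 147*T + (9 + 2*T²) = 9 + 2*T² + 147*T)
Y(C, 137) - 1*22527 = (9 + 2*137² + 147*137) - 1*22527 = (9 + 2*18769 + 20139) - 22527 = (9 + 37538 + 20139) - 22527 = 57686 - 22527 = 35159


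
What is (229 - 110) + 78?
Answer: 197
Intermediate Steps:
(229 - 110) + 78 = 119 + 78 = 197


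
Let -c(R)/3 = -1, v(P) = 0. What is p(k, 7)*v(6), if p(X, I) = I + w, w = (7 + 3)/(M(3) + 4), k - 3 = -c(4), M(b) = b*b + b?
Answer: 0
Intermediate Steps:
c(R) = 3 (c(R) = -3*(-1) = 3)
M(b) = b + b² (M(b) = b² + b = b + b²)
k = 0 (k = 3 - 1*3 = 3 - 3 = 0)
w = 5/8 (w = (7 + 3)/(3*(1 + 3) + 4) = 10/(3*4 + 4) = 10/(12 + 4) = 10/16 = 10*(1/16) = 5/8 ≈ 0.62500)
p(X, I) = 5/8 + I (p(X, I) = I + 5/8 = 5/8 + I)
p(k, 7)*v(6) = (5/8 + 7)*0 = (61/8)*0 = 0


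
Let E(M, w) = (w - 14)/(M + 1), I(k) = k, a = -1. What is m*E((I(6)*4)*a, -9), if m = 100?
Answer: 100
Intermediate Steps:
E(M, w) = (-14 + w)/(1 + M)
m*E((I(6)*4)*a, -9) = 100*((-14 - 9)/(1 + (6*4)*(-1))) = 100*(-23/(1 + 24*(-1))) = 100*(-23/(1 - 24)) = 100*(-23/(-23)) = 100*(-1/23*(-23)) = 100*1 = 100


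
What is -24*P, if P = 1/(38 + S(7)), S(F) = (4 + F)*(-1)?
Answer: -8/9 ≈ -0.88889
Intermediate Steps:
S(F) = -4 - F
P = 1/27 (P = 1/(38 + (-4 - 1*7)) = 1/(38 + (-4 - 7)) = 1/(38 - 11) = 1/27 ≈ 0.037037)
-24*P = -24*1/27 = -8/9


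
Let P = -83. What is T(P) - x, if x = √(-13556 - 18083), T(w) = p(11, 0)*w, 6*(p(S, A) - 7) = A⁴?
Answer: -581 - I*√31639 ≈ -581.0 - 177.87*I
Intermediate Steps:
p(S, A) = 7 + A⁴/6
T(w) = 7*w (T(w) = (7 + (⅙)*0⁴)*w = (7 + (⅙)*0)*w = (7 + 0)*w = 7*w)
x = I*√31639 (x = √(-31639) = I*√31639 ≈ 177.87*I)
T(P) - x = 7*(-83) - I*√31639 = -581 - I*√31639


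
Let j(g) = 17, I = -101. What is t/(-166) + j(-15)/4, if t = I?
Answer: 1613/332 ≈ 4.8584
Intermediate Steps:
t = -101
t/(-166) + j(-15)/4 = -101/(-166) + 17/4 = -101*(-1/166) + 17*(1/4) = 101/166 + 17/4 = 1613/332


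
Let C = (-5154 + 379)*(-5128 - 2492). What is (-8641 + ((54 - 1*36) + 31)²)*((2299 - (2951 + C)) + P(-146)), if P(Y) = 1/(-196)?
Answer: 11125429837080/49 ≈ 2.2705e+11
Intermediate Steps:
P(Y) = -1/196
C = 36385500 (C = -4775*(-7620) = 36385500)
(-8641 + ((54 - 1*36) + 31)²)*((2299 - (2951 + C)) + P(-146)) = (-8641 + ((54 - 1*36) + 31)²)*((2299 - (2951 + 36385500)) - 1/196) = (-8641 + ((54 - 36) + 31)²)*((2299 - 1*36388451) - 1/196) = (-8641 + (18 + 31)²)*((2299 - 36388451) - 1/196) = (-8641 + 49²)*(-36386152 - 1/196) = (-8641 + 2401)*(-7131685793/196) = -6240*(-7131685793/196) = 11125429837080/49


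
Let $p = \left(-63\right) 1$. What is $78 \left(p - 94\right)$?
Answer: $-12246$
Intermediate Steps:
$p = -63$
$78 \left(p - 94\right) = 78 \left(-63 - 94\right) = 78 \left(-157\right) = -12246$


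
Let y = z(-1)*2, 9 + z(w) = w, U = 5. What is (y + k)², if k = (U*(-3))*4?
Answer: 6400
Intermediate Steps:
z(w) = -9 + w
k = -60 (k = (5*(-3))*4 = -15*4 = -60)
y = -20 (y = (-9 - 1)*2 = -10*2 = -20)
(y + k)² = (-20 - 60)² = (-80)² = 6400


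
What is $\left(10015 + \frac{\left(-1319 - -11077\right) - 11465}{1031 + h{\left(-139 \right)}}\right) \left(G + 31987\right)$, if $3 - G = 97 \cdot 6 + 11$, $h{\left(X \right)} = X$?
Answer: $\frac{280427737181}{892} \approx 3.1438 \cdot 10^{8}$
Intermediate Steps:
$G = -590$ ($G = 3 - \left(97 \cdot 6 + 11\right) = 3 - \left(582 + 11\right) = 3 - 593 = -590$)
$\left(10015 + \frac{\left(-1319 - -11077\right) - 11465}{1031 + h{\left(-139 \right)}}\right) \left(G + 31987\right) = \left(10015 + \frac{\left(-1319 - -11077\right) - 11465}{1031 - 139}\right) \left(-590 + 31987\right) = \left(10015 + \frac{\left(-1319 + 11077\right) - 11465}{892}\right) 31397 = \left(10015 + \left(9758 - 11465\right) \frac{1}{892}\right) 31397 = \left(10015 - \frac{1707}{892}\right) 31397 = \frac{8931673}{892} \cdot 31397 = \frac{280427737181}{892}$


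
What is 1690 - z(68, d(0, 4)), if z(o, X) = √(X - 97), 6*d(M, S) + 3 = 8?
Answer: 1690 - I*√3462/6 ≈ 1690.0 - 9.8065*I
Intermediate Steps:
d(M, S) = ⅚ (d(M, S) = -½ + (⅙)*8 = -½ + 4/3 = ⅚)
z(o, X) = √(-97 + X)
1690 - z(68, d(0, 4)) = 1690 - √(-97 + ⅚) = 1690 - √(-577/6) = 1690 - I*√3462/6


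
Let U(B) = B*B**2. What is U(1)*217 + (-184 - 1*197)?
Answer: -164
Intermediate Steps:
U(B) = B**3
U(1)*217 + (-184 - 1*197) = 1**3*217 + (-184 - 1*197) = 1*217 + (-184 - 197) = 217 - 381 = -164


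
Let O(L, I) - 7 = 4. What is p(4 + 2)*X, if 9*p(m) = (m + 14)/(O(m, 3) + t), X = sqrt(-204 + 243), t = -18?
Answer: -20*sqrt(39)/63 ≈ -1.9825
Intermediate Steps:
O(L, I) = 11 (O(L, I) = 7 + 4 = 11)
X = sqrt(39) ≈ 6.2450
p(m) = -2/9 - m/63 (p(m) = ((m + 14)/(11 - 18))/9 = ((14 + m)/(-7))/9 = ((14 + m)*(-1/7))/9 = (-2 - m/7)/9 = -2/9 - m/63)
p(4 + 2)*X = (-2/9 - (4 + 2)/63)*sqrt(39) = (-2/9 - 1/63*6)*sqrt(39) = (-2/9 - 2/21)*sqrt(39) = -20*sqrt(39)/63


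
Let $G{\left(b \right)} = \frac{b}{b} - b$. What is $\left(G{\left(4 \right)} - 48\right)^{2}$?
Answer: $2601$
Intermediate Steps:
$G{\left(b \right)} = 1 - b$
$\left(G{\left(4 \right)} - 48\right)^{2} = \left(\left(1 - 4\right) - 48\right)^{2} = \left(-3 - 48\right)^{2} = \left(-51\right)^{2} = 2601$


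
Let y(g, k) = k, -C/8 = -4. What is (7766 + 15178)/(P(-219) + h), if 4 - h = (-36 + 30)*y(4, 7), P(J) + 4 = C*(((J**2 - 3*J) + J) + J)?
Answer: 3824/256967 ≈ 0.014881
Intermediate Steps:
C = 32 (C = -8*(-4) = 32)
P(J) = -4 - 32*J + 32*J**2 (P(J) = -4 + 32*(((J**2 - 3*J) + J) + J) = -4 + 32*((J**2 - 2*J) + J) = -4 + 32*(J**2 - J) = -4 + (-32*J + 32*J**2) = -4 - 32*J + 32*J**2)
h = 46 (h = 4 - (-36 + 30)*7 = 4 - (-6)*7 = 4 - 1*(-42) = 4 + 42 = 46)
(7766 + 15178)/(P(-219) + h) = (7766 + 15178)/((-4 - 32*(-219) + 32*(-219)**2) + 46) = 22944/((-4 + 7008 + 32*47961) + 46) = 22944/((-4 + 7008 + 1534752) + 46) = 22944/(1541756 + 46) = 22944/1541802 = 22944*(1/1541802) = 3824/256967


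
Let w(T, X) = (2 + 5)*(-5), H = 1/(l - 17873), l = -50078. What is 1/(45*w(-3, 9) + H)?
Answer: -67951/107022826 ≈ -0.00063492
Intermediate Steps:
H = -1/67951 (H = 1/(-50078 - 17873) = 1/(-67951) = -1/67951 ≈ -1.4716e-5)
w(T, X) = -35 (w(T, X) = 7*(-5) = -35)
1/(45*w(-3, 9) + H) = 1/(45*(-35) - 1/67951) = 1/(-1575 - 1/67951) = 1/(-107022826/67951) = -67951/107022826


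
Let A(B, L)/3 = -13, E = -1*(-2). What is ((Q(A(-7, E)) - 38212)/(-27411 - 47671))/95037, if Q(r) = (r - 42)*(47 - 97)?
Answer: 551/115089807 ≈ 4.7876e-6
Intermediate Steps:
E = 2
A(B, L) = -39 (A(B, L) = 3*(-13) = -39)
Q(r) = 2100 - 50*r (Q(r) = (-42 + r)*(-50) = 2100 - 50*r)
((Q(A(-7, E)) - 38212)/(-27411 - 47671))/95037 = (((2100 - 50*(-39)) - 38212)/(-27411 - 47671))/95037 = (((2100 + 1950) - 38212)/(-75082))*(1/95037) = ((4050 - 38212)*(-1/75082))*(1/95037) = -34162*(-1/75082)*(1/95037) = (551/1211)*(1/95037) = 551/115089807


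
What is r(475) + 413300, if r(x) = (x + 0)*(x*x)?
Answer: 107585175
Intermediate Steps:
r(x) = x³ (r(x) = x*x² = x³)
r(475) + 413300 = 475³ + 413300 = 107171875 + 413300 = 107585175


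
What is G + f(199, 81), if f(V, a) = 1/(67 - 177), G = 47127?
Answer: 5183969/110 ≈ 47127.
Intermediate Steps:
f(V, a) = -1/110 (f(V, a) = 1/(-110) = -1/110)
G + f(199, 81) = 47127 - 1/110 = 5183969/110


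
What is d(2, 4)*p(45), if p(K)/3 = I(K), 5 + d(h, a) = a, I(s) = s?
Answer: -135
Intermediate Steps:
d(h, a) = -5 + a
p(K) = 3*K
d(2, 4)*p(45) = (-5 + 4)*(3*45) = -1*135 = -135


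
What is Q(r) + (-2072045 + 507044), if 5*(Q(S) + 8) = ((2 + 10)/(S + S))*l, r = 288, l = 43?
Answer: -375602117/240 ≈ -1.5650e+6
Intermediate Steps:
Q(S) = -8 + 258/(5*S) (Q(S) = -8 + (((2 + 10)/(S + S))*43)/5 = -8 + ((12/((2*S)))*43)/5 = -8 + ((12*(1/(2*S)))*43)/5 = -8 + ((6/S)*43)/5 = -8 + (258/S)/5 = -8 + 258/(5*S))
Q(r) + (-2072045 + 507044) = (-8 + (258/5)/288) + (-2072045 + 507044) = (-8 + (258/5)*(1/288)) - 1565001 = (-8 + 43/240) - 1565001 = -1877/240 - 1565001 = -375602117/240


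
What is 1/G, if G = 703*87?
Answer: 1/61161 ≈ 1.6350e-5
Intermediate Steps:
G = 61161
1/G = 1/61161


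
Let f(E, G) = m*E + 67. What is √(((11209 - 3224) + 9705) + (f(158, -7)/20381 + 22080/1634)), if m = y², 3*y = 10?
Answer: √44177307665592627937/49953831 ≈ 133.05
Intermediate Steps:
y = 10/3 (y = (⅓)*10 = 10/3 ≈ 3.3333)
m = 100/9 (m = (10/3)² = 100/9 ≈ 11.111)
f(E, G) = 67 + 100*E/9 (f(E, G) = 100*E/9 + 67 = 67 + 100*E/9)
√(((11209 - 3224) + 9705) + (f(158, -7)/20381 + 22080/1634)) = √(((11209 - 3224) + 9705) + ((67 + (100/9)*158)/20381 + 22080/1634)) = √((7985 + 9705) + ((67 + 15800/9)*(1/20381) + 22080*(1/1634))) = √(17690 + ((16403/9)*(1/20381) + 11040/817)) = √(17690 + (16403/183429 + 11040/817)) = √(17690 + 2038457411/149861493) = √(2653088268581/149861493) = √44177307665592627937/49953831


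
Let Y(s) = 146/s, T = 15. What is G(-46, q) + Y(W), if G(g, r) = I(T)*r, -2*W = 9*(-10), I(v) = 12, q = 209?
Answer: 113006/45 ≈ 2511.2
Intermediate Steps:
W = 45 (W = -9*(-10)/2 = -½*(-90) = 45)
G(g, r) = 12*r
G(-46, q) + Y(W) = 12*209 + 146/45 = 2508 + 146*(1/45) = 2508 + 146/45 = 113006/45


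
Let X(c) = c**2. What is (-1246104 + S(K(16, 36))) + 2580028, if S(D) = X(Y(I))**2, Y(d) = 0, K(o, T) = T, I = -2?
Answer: 1333924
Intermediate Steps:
S(D) = 0 (S(D) = (0**2)**2 = 0**2 = 0)
(-1246104 + S(K(16, 36))) + 2580028 = (-1246104 + 0) + 2580028 = -1246104 + 2580028 = 1333924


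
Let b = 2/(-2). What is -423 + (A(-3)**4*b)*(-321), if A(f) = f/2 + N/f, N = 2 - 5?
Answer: -6447/16 ≈ -402.94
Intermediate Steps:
b = -1 (b = 2*(-1/2) = -1)
N = -3
A(f) = f/2 - 3/f
-423 + (A(-3)**4*b)*(-321) = -423 + (((1/2)*(-3) - 3/(-3))**4*(-1))*(-321) = -423 + ((-3/2 - 3*(-1/3))**4*(-1))*(-321) = -423 + ((-3/2 + 1)**4*(-1))*(-321) = -423 + ((-1/2)**4*(-1))*(-321) = -423 + ((1/16)*(-1))*(-321) = -423 - 1/16*(-321) = -423 + 321/16 = -6447/16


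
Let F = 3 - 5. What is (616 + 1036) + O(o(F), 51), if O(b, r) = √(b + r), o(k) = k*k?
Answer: 1652 + √55 ≈ 1659.4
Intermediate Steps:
F = -2
o(k) = k²
(616 + 1036) + O(o(F), 51) = (616 + 1036) + √((-2)² + 51) = 1652 + √(4 + 51) = 1652 + √55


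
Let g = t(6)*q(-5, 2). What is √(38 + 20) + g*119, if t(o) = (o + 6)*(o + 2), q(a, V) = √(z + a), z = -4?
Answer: √58 + 34272*I ≈ 7.6158 + 34272.0*I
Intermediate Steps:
q(a, V) = √(-4 + a)
t(o) = (2 + o)*(6 + o) (t(o) = (6 + o)*(2 + o) = (2 + o)*(6 + o))
g = 288*I (g = (12 + 6² + 8*6)*√(-4 - 5) = (12 + 36 + 48)*√(-9) = 96*(3*I) = 288*I ≈ 288.0*I)
√(38 + 20) + g*119 = √(38 + 20) + (288*I)*119 = √58 + 34272*I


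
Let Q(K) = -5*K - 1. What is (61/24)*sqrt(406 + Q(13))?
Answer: 61*sqrt(85)/12 ≈ 46.866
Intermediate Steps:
Q(K) = -1 - 5*K
(61/24)*sqrt(406 + Q(13)) = (61/24)*sqrt(406 + (-1 - 5*13)) = (61*(1/24))*sqrt(406 + (-1 - 65)) = 61*sqrt(406 - 66)/24 = 61*sqrt(340)/24 = 61*(2*sqrt(85))/24 = 61*sqrt(85)/12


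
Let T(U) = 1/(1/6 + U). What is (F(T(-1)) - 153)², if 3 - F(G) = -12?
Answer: 19044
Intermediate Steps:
T(U) = 1/(⅙ + U)
F(G) = 15 (F(G) = 3 - 1*(-12) = 3 + 12 = 15)
(F(T(-1)) - 153)² = (15 - 153)² = (-138)² = 19044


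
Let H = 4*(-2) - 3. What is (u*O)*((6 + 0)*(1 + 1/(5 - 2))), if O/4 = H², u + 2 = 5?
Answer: 11616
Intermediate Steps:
u = 3 (u = -2 + 5 = 3)
H = -11 (H = -8 - 3 = -11)
O = 484 (O = 4*(-11)² = 4*121 = 484)
(u*O)*((6 + 0)*(1 + 1/(5 - 2))) = (3*484)*((6 + 0)*(1 + 1/(5 - 2))) = 1452*(6*(1 + 1/3)) = 1452*(6*(1 + ⅓)) = 1452*(6*(4/3)) = 1452*8 = 11616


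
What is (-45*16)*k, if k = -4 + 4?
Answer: 0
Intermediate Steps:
k = 0
(-45*16)*k = -45*16*0 = -720*0 = 0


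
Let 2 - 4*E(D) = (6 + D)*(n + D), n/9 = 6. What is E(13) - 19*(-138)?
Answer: 9217/4 ≈ 2304.3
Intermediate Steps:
n = 54 (n = 9*6 = 54)
E(D) = 1/2 - (6 + D)*(54 + D)/4
E(13) - 19*(-138) = (-161/2 - 15*13 - 1/4*13**2) - 19*(-138) = (-161/2 - 195 - 1/4*169) + 2622 = (-161/2 - 195 - 169/4) + 2622 = -1271/4 + 2622 = 9217/4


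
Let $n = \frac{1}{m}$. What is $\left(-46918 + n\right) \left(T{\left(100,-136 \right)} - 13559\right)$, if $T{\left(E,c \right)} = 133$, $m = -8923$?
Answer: $\frac{5620785703190}{8923} \approx 6.2992 \cdot 10^{8}$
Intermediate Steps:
$n = - \frac{1}{8923}$ ($n = \frac{1}{-8923} = - \frac{1}{8923} \approx -0.00011207$)
$\left(-46918 + n\right) \left(T{\left(100,-136 \right)} - 13559\right) = \left(-46918 - \frac{1}{8923}\right) \left(133 - 13559\right) = \left(- \frac{418649315}{8923}\right) \left(-13426\right) = \frac{5620785703190}{8923}$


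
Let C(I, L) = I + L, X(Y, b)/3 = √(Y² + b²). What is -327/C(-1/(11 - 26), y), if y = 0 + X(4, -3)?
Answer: -4905/226 ≈ -21.704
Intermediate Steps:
X(Y, b) = 3*√(Y² + b²)
y = 15 (y = 0 + 3*√(4² + (-3)²) = 0 + 3*√(16 + 9) = 0 + 3*√25 = 0 + 3*5 = 0 + 15 = 15)
-327/C(-1/(11 - 26), y) = -327/(-1/(11 - 26) + 15) = -327/(-1/(-15) + 15) = -327/(-1*(-1/15) + 15) = -327/(1/15 + 15) = -327/226/15 = -327*15/226 = -4905/226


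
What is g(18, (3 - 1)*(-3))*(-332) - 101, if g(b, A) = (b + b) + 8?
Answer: -14709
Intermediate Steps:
g(b, A) = 8 + 2*b (g(b, A) = 2*b + 8 = 8 + 2*b)
g(18, (3 - 1)*(-3))*(-332) - 101 = (8 + 2*18)*(-332) - 101 = (8 + 36)*(-332) - 101 = 44*(-332) - 101 = -14608 - 101 = -14709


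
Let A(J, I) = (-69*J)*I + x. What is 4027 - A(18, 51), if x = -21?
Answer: 67390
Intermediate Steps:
A(J, I) = -21 - 69*I*J (A(J, I) = (-69*J)*I - 21 = -69*I*J - 21 = -21 - 69*I*J)
4027 - A(18, 51) = 4027 - (-21 - 69*51*18) = 4027 - (-21 - 63342) = 4027 - 1*(-63363) = 4027 + 63363 = 67390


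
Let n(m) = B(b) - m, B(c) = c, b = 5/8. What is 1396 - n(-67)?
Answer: 10627/8 ≈ 1328.4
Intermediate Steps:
b = 5/8 (b = 5*(⅛) = 5/8 ≈ 0.62500)
n(m) = 5/8 - m
1396 - n(-67) = 1396 - (5/8 - 1*(-67)) = 1396 - (5/8 + 67) = 1396 - 1*541/8 = 1396 - 541/8 = 10627/8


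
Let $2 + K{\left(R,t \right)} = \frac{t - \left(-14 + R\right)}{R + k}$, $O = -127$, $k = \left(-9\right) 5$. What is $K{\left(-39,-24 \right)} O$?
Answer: $\frac{25019}{84} \approx 297.85$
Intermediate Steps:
$k = -45$
$K{\left(R,t \right)} = -2 + \frac{14 + t - R}{-45 + R}$ ($K{\left(R,t \right)} = -2 + \frac{t - \left(-14 + R\right)}{R - 45} = -2 + \frac{14 + t - R}{-45 + R}$)
$K{\left(-39,-24 \right)} O = \frac{104 - 24 - -117}{-45 - 39} \left(-127\right) = \frac{104 - 24 + 117}{-84} \left(-127\right) = \left(- \frac{1}{84}\right) 197 \left(-127\right) = \left(- \frac{197}{84}\right) \left(-127\right) = \frac{25019}{84}$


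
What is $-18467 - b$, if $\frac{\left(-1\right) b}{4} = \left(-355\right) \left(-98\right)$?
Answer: $120693$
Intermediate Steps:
$b = -139160$ ($b = - 4 \left(\left(-355\right) \left(-98\right)\right) = \left(-4\right) 34790 = -139160$)
$-18467 - b = -18467 - -139160 = -18467 + 139160 = 120693$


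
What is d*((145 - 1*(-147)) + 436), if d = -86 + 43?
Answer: -31304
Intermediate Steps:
d = -43
d*((145 - 1*(-147)) + 436) = -43*((145 - 1*(-147)) + 436) = -43*((145 + 147) + 436) = -43*(292 + 436) = -43*728 = -31304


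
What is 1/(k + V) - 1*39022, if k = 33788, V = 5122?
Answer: -1518346019/38910 ≈ -39022.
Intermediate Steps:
1/(k + V) - 1*39022 = 1/(33788 + 5122) - 1*39022 = 1/38910 - 39022 = -1518346019/38910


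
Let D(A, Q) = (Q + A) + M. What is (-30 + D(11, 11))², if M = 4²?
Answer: 64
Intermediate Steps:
M = 16
D(A, Q) = 16 + A + Q (D(A, Q) = (Q + A) + 16 = (A + Q) + 16 = 16 + A + Q)
(-30 + D(11, 11))² = (-30 + (16 + 11 + 11))² = (-30 + 38)² = 8² = 64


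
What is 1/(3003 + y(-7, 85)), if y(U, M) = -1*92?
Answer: 1/2911 ≈ 0.00034352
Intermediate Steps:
y(U, M) = -92
1/(3003 + y(-7, 85)) = 1/(3003 - 92) = 1/2911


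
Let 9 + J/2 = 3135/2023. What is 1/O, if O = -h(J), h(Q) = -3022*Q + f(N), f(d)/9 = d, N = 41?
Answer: -2023/91841655 ≈ -2.2027e-5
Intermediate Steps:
f(d) = 9*d
J = -30144/2023 (J = -18 + 2*(3135/2023) = -18 + 6270/2023 = -30144/2023 ≈ -14.901)
h(Q) = 369 - 3022*Q (h(Q) = -3022*Q + 9*41 = -3022*Q + 369 = 369 - 3022*Q)
O = -91841655/2023 (O = -(369 - 3022*(-30144/2023)) = -(369 + 91095168/2023) = -1*91841655/2023 = -91841655/2023 ≈ -45399.)
1/O = 1/(-91841655/2023) = -2023/91841655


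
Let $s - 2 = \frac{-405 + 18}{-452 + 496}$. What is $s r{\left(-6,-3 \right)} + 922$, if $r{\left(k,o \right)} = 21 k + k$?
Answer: $1819$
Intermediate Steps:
$r{\left(k,o \right)} = 22 k$
$s = - \frac{299}{44}$ ($s = 2 + \frac{-405 + 18}{-452 + 496} = 2 - \frac{387}{44} = - \frac{299}{44} \approx -6.7955$)
$s r{\left(-6,-3 \right)} + 922 = - \frac{299 \cdot 22 \left(-6\right)}{44} + 922 = \left(- \frac{299}{44}\right) \left(-132\right) + 922 = 897 + 922 = 1819$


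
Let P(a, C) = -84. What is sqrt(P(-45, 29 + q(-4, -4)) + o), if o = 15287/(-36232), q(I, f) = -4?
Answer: 5*I*sqrt(1108255358)/18116 ≈ 9.1881*I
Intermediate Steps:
o = -15287/36232 (o = 15287*(-1/36232) = -15287/36232 ≈ -0.42192)
sqrt(P(-45, 29 + q(-4, -4)) + o) = sqrt(-84 - 15287/36232) = sqrt(-3058775/36232) = 5*I*sqrt(1108255358)/18116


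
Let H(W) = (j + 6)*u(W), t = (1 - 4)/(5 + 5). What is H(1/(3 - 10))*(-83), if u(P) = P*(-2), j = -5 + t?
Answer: -83/5 ≈ -16.600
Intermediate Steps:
t = -3/10 ≈ -0.30000
j = -53/10 (j = -5 - 3/10 = -53/10 ≈ -5.3000)
u(P) = -2*P
H(W) = -7*W/5 (H(W) = (-53/10 + 6)*(-2*W) = 7*(-2*W)/10 = -7*W/5)
H(1/(3 - 10))*(-83) = -7/(5*(3 - 10))*(-83) = -7/5/(-7)*(-83) = -7/5*(-⅐)*(-83) = (⅕)*(-83) = -83/5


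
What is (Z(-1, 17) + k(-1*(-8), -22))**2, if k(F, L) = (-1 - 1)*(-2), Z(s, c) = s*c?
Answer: 169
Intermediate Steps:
Z(s, c) = c*s
k(F, L) = 4 (k(F, L) = -2*(-2) = 4)
(Z(-1, 17) + k(-1*(-8), -22))**2 = (17*(-1) + 4)**2 = (-17 + 4)**2 = (-13)**2 = 169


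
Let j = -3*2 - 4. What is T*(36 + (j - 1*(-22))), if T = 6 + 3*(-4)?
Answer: -288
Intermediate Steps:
j = -10 (j = -6 - 4 = -10)
T = -6 (T = 6 - 12 = -6)
T*(36 + (j - 1*(-22))) = -6*(36 + (-10 - 1*(-22))) = -6*(36 + (-10 + 22)) = -6*(36 + 12) = -6*48 = -288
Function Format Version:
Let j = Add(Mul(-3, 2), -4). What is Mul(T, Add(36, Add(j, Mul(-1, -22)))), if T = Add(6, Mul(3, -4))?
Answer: -288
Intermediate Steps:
j = -10 (j = Add(-6, -4) = -10)
T = -6 (T = Add(6, -12) = -6)
Mul(T, Add(36, Add(j, Mul(-1, -22)))) = Mul(-6, Add(36, Add(-10, Mul(-1, -22)))) = Mul(-6, Add(36, Add(-10, 22))) = Mul(-6, Add(36, 12)) = Mul(-6, 48) = -288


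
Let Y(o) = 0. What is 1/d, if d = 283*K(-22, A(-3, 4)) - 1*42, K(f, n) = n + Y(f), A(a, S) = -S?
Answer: -1/1174 ≈ -0.00085179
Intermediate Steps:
K(f, n) = n (K(f, n) = n + 0 = n)
d = -1174 (d = 283*(-1*4) - 1*42 = 283*(-4) - 42 = -1132 - 42 = -1174)
1/d = 1/(-1174) = -1/1174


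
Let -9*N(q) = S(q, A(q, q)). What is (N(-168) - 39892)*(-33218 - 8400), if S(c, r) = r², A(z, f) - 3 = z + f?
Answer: 2173000634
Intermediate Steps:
A(z, f) = 3 + f + z (A(z, f) = 3 + (z + f) = 3 + (f + z) = 3 + f + z)
N(q) = -(3 + 2*q)²/9 (N(q) = -(3 + q + q)²/9 = -(3 + 2*q)²/9)
(N(-168) - 39892)*(-33218 - 8400) = (-(3 + 2*(-168))²/9 - 39892)*(-33218 - 8400) = (-(3 - 336)²/9 - 39892)*(-41618) = (-⅑*(-333)² - 39892)*(-41618) = (-⅑*110889 - 39892)*(-41618) = (-12321 - 39892)*(-41618) = -52213*(-41618) = 2173000634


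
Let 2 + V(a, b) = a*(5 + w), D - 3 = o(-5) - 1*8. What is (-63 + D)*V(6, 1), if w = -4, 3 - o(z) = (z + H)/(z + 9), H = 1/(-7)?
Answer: -1784/7 ≈ -254.86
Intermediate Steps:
H = -1/7 ≈ -0.14286
o(z) = 3 - (-1/7 + z)/(9 + z) (o(z) = 3 - (z - 1/7)/(z + 9) = 3 - (-1/7 + z)/(9 + z))
D = -5/7 (D = 3 + (2*(95 + 7*(-5))/(7*(9 - 5)) - 1*8) = 3 + ((2/7)*(95 - 35)/4 - 8) = 3 + ((2/7)*(1/4)*60 - 8) = 3 + (30/7 - 8) = 3 - 26/7 = -5/7 ≈ -0.71429)
V(a, b) = -2 + a (V(a, b) = -2 + a*(5 - 4) = -2 + a*1 = -2 + a)
(-63 + D)*V(6, 1) = (-63 - 5/7)*(-2 + 6) = -446/7*4 = -1784/7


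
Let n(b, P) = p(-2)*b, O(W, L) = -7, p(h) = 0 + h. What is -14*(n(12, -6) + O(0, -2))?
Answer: 434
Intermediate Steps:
p(h) = h
n(b, P) = -2*b
-14*(n(12, -6) + O(0, -2)) = -14*(-2*12 - 7) = -14*(-24 - 7) = -14*(-31) = 434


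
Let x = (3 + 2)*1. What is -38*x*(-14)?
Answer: 2660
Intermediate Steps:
x = 5 (x = 5*1 = 5)
-38*x*(-14) = -38*5*(-14) = -190*(-14) = 2660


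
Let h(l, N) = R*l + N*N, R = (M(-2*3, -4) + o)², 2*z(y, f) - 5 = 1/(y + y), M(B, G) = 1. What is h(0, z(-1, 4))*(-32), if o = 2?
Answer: -162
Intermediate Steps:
z(y, f) = 5/2 + 1/(4*y) (z(y, f) = 5/2 + 1/(2*(y + y)) = 5/2 + 1/(2*((2*y))) = 5/2 + (1/(2*y))/2 = 5/2 + 1/(4*y))
R = 9 (R = (1 + 2)² = 3² = 9)
h(l, N) = N² + 9*l (h(l, N) = 9*l + N*N = 9*l + N² = N² + 9*l)
h(0, z(-1, 4))*(-32) = (((¼)*(1 + 10*(-1))/(-1))² + 9*0)*(-32) = (((¼)*(-1)*(1 - 10))² + 0)*(-32) = (((¼)*(-1)*(-9))² + 0)*(-32) = ((9/4)² + 0)*(-32) = (81/16 + 0)*(-32) = (81/16)*(-32) = -162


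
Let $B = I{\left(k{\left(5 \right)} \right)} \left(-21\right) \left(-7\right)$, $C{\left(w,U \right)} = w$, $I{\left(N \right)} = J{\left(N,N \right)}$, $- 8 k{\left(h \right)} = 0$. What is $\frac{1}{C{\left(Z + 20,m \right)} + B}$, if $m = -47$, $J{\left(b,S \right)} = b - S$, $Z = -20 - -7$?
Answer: $\frac{1}{7} \approx 0.14286$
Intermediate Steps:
$k{\left(h \right)} = 0$ ($k{\left(h \right)} = \left(- \frac{1}{8}\right) 0 = 0$)
$Z = -13$ ($Z = -20 + 7 = -13$)
$I{\left(N \right)} = 0$ ($I{\left(N \right)} = N - N = 0$)
$B = 0$ ($B = 0 \left(-21\right) \left(-7\right) = 0 \left(-7\right) = 0$)
$\frac{1}{C{\left(Z + 20,m \right)} + B} = \frac{1}{\left(-13 + 20\right) + 0} = \frac{1}{7 + 0} = \frac{1}{7}$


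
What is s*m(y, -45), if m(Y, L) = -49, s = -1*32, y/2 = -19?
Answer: 1568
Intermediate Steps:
y = -38 (y = 2*(-19) = -38)
s = -32
s*m(y, -45) = -32*(-49) = 1568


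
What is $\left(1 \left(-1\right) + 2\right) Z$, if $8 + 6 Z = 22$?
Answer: $\frac{7}{3} \approx 2.3333$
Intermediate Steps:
$Z = \frac{7}{3}$ ($Z = - \frac{4}{3} + \frac{1}{6} \cdot 22 = - \frac{4}{3} + \frac{11}{3} = \frac{7}{3} \approx 2.3333$)
$\left(1 \left(-1\right) + 2\right) Z = \left(1 \left(-1\right) + 2\right) \frac{7}{3} = \left(-1 + 2\right) \frac{7}{3} = 1 \cdot \frac{7}{3} = \frac{7}{3}$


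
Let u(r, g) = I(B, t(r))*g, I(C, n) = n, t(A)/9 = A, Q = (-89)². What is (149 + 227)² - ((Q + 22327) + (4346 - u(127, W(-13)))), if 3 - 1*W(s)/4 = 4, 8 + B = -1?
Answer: 102210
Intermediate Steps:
B = -9 (B = -8 - 1 = -9)
W(s) = -4 (W(s) = 12 - 4*4 = 12 - 16 = -4)
Q = 7921
t(A) = 9*A
u(r, g) = 9*g*r (u(r, g) = (9*r)*g = 9*g*r)
(149 + 227)² - ((Q + 22327) + (4346 - u(127, W(-13)))) = (149 + 227)² - ((7921 + 22327) + (4346 - 9*(-4)*127)) = 376² - (30248 + (4346 - 1*(-4572))) = 141376 - (30248 + (4346 + 4572)) = 141376 - (30248 + 8918) = 141376 - 1*39166 = 141376 - 39166 = 102210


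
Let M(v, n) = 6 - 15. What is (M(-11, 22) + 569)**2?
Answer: 313600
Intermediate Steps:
M(v, n) = -9
(M(-11, 22) + 569)**2 = (-9 + 569)**2 = 560**2 = 313600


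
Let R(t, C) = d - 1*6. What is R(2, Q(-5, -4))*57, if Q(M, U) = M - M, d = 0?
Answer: -342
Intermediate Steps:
Q(M, U) = 0
R(t, C) = -6 (R(t, C) = 0 - 1*6 = 0 - 6 = -6)
R(2, Q(-5, -4))*57 = -6*57 = -342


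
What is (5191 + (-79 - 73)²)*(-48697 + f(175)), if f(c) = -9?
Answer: -1378136270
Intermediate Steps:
(5191 + (-79 - 73)²)*(-48697 + f(175)) = (5191 + (-79 - 73)²)*(-48697 - 9) = (5191 + (-152)²)*(-48706) = (5191 + 23104)*(-48706) = 28295*(-48706) = -1378136270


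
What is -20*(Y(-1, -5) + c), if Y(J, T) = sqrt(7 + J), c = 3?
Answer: -60 - 20*sqrt(6) ≈ -108.99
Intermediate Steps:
-20*(Y(-1, -5) + c) = -20*(sqrt(7 - 1) + 3) = -20*(sqrt(6) + 3) = -20*(3 + sqrt(6)) = -60 - 20*sqrt(6)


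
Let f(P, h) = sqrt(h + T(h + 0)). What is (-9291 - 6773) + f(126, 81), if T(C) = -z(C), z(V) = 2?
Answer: -16064 + sqrt(79) ≈ -16055.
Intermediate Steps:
T(C) = -2 (T(C) = -1*2 = -2)
f(P, h) = sqrt(-2 + h) (f(P, h) = sqrt(h - 2) = sqrt(-2 + h))
(-9291 - 6773) + f(126, 81) = (-9291 - 6773) + sqrt(-2 + 81) = -16064 + sqrt(79)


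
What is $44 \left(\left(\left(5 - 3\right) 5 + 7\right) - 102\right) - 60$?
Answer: $-3800$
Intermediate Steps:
$44 \left(\left(\left(5 - 3\right) 5 + 7\right) - 102\right) - 60 = 44 \left(\left(2 \cdot 5 + 7\right) - 102\right) - 60 = 44 \left(\left(10 + 7\right) - 102\right) - 60 = 44 \left(17 - 102\right) - 60 = 44 \left(-85\right) - 60 = -3740 - 60 = -3800$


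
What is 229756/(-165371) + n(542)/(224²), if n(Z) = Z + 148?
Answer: -5707065533/4148827648 ≈ -1.3756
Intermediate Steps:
n(Z) = 148 + Z
229756/(-165371) + n(542)/(224²) = 229756/(-165371) + (148 + 542)/(224²) = 229756*(-1/165371) + 690/50176 = -229756/165371 + 690*(1/50176) = -229756/165371 + 345/25088 = -5707065533/4148827648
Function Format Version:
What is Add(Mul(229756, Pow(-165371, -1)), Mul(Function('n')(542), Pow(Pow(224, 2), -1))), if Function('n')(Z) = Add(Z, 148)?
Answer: Rational(-5707065533, 4148827648) ≈ -1.3756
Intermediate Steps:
Function('n')(Z) = Add(148, Z)
Add(Mul(229756, Pow(-165371, -1)), Mul(Function('n')(542), Pow(Pow(224, 2), -1))) = Add(Mul(229756, Pow(-165371, -1)), Mul(Add(148, 542), Pow(Pow(224, 2), -1))) = Add(Mul(229756, Rational(-1, 165371)), Mul(690, Pow(50176, -1))) = Add(Rational(-229756, 165371), Mul(690, Rational(1, 50176))) = Add(Rational(-229756, 165371), Rational(345, 25088)) = Rational(-5707065533, 4148827648)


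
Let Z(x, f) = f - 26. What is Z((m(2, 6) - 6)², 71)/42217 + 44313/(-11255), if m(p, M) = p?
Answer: -1870255446/475152335 ≈ -3.9361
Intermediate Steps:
Z(x, f) = -26 + f
Z((m(2, 6) - 6)², 71)/42217 + 44313/(-11255) = (-26 + 71)/42217 + 44313/(-11255) = 45*(1/42217) + 44313*(-1/11255) = 45/42217 - 44313/11255 = -1870255446/475152335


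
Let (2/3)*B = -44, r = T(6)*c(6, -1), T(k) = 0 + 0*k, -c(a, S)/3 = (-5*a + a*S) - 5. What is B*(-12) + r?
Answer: 792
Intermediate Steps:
c(a, S) = 15 + 15*a - 3*S*a (c(a, S) = -3*((-5*a + a*S) - 5) = -3*((-5*a + S*a) - 5) = -3*(-5 - 5*a + S*a) = 15 + 15*a - 3*S*a)
T(k) = 0 (T(k) = 0 + 0 = 0)
r = 0 (r = 0*(15 + 15*6 - 3*(-1)*6) = 0*(15 + 90 + 18) = 0*123 = 0)
B = -66 (B = (3/2)*(-44) = -66)
B*(-12) + r = -66*(-12) + 0 = 792 + 0 = 792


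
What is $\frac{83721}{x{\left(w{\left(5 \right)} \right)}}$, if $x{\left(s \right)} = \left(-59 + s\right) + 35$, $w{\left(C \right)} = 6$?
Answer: $- \frac{27907}{6} \approx -4651.2$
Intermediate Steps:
$x{\left(s \right)} = -24 + s$
$\frac{83721}{x{\left(w{\left(5 \right)} \right)}} = \frac{83721}{-24 + 6} = \frac{83721}{-18} = 83721 \left(- \frac{1}{18}\right) = - \frac{27907}{6}$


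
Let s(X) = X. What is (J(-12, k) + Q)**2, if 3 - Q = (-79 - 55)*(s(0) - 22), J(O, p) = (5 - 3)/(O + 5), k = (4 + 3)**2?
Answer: 425060689/49 ≈ 8.6747e+6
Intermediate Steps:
k = 49 (k = 7**2 = 49)
J(O, p) = 2/(5 + O)
Q = -2945 (Q = 3 - (-79 - 55)*(0 - 22) = 3 - (-134)*(-22) = 3 - 1*2948 = 3 - 2948 = -2945)
(J(-12, k) + Q)**2 = (2/(5 - 12) - 2945)**2 = (2/(-7) - 2945)**2 = (2*(-1/7) - 2945)**2 = (-2/7 - 2945)**2 = (-20617/7)**2 = 425060689/49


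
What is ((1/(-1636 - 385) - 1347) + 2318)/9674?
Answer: 981195/9775577 ≈ 0.10037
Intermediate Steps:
((1/(-1636 - 385) - 1347) + 2318)/9674 = ((1/(-2021) - 1347) + 2318)*(1/9674) = ((-1/2021 - 1347) + 2318)*(1/9674) = (-2722288/2021 + 2318)*(1/9674) = (1962390/2021)*(1/9674) = 981195/9775577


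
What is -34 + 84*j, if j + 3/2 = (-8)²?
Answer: 5216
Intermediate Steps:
j = 125/2 (j = -3/2 + (-8)² = -3/2 + 64 = 125/2 ≈ 62.500)
-34 + 84*j = -34 + 84*(125/2) = -34 + 5250 = 5216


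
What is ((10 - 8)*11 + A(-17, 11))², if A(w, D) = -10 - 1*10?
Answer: 4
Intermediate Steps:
A(w, D) = -20 (A(w, D) = -10 - 10 = -20)
((10 - 8)*11 + A(-17, 11))² = ((10 - 8)*11 - 20)² = (2*11 - 20)² = (22 - 20)² = 2² = 4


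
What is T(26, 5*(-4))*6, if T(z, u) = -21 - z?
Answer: -282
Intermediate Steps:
T(26, 5*(-4))*6 = (-21 - 1*26)*6 = (-21 - 26)*6 = -47*6 = -282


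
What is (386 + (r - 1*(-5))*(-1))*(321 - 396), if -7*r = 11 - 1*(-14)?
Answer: -201900/7 ≈ -28843.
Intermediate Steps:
r = -25/7 (r = -(11 - 1*(-14))/7 = -(11 + 14)/7 = -1/7*25 = -25/7 ≈ -3.5714)
(386 + (r - 1*(-5))*(-1))*(321 - 396) = (386 + (-25/7 - 1*(-5))*(-1))*(321 - 396) = (386 + (-25/7 + 5)*(-1))*(-75) = (386 + (10/7)*(-1))*(-75) = (386 - 10/7)*(-75) = (2692/7)*(-75) = -201900/7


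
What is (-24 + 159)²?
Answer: 18225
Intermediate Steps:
(-24 + 159)² = 135² = 18225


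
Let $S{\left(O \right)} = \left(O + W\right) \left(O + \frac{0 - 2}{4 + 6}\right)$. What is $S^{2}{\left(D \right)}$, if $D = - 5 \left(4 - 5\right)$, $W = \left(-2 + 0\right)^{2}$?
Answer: $\frac{46656}{25} \approx 1866.2$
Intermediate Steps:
$W = 4$ ($W = \left(-2\right)^{2} = 4$)
$D = 5$ ($D = \left(-5\right) \left(-1\right) = 5$)
$S{\left(O \right)} = \left(4 + O\right) \left(- \frac{1}{5} + O\right)$ ($S{\left(O \right)} = \left(O + 4\right) \left(O + \frac{0 - 2}{4 + 6}\right) = \left(4 + O\right) \left(O - \frac{2}{10}\right) = \left(4 + O\right) \left(O - \frac{1}{5}\right) = \left(4 + O\right) \left(- \frac{1}{5} + O\right)$)
$S^{2}{\left(D \right)} = \left(- \frac{4}{5} + 5^{2} + \frac{19}{5} \cdot 5\right)^{2} = \left(- \frac{4}{5} + 25 + 19\right)^{2} = \left(\frac{216}{5}\right)^{2} = \frac{46656}{25}$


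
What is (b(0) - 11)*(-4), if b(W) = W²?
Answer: 44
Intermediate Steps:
(b(0) - 11)*(-4) = (0² - 11)*(-4) = (0 - 11)*(-4) = -11*(-4) = 44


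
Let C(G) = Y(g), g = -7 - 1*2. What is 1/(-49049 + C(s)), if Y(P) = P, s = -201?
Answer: -1/49058 ≈ -2.0384e-5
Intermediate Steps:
g = -9 (g = -7 - 2 = -9)
C(G) = -9
1/(-49049 + C(s)) = 1/(-49049 - 9) = 1/(-49058) = -1/49058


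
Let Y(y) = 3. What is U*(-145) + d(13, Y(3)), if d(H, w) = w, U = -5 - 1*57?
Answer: 8993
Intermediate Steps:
U = -62 (U = -5 - 57 = -62)
U*(-145) + d(13, Y(3)) = -62*(-145) + 3 = 8990 + 3 = 8993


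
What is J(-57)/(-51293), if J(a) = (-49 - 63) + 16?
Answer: 96/51293 ≈ 0.0018716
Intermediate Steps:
J(a) = -96 (J(a) = -112 + 16 = -96)
J(-57)/(-51293) = -96/(-51293) = -96*(-1/51293) = 96/51293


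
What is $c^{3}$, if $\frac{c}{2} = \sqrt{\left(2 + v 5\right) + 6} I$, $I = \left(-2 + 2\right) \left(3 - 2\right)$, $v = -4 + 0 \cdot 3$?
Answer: $0$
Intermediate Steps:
$v = -4$ ($v = -4 + 0 = -4$)
$I = 0$ ($I = 0 \cdot 1 = 0$)
$c = 0$ ($c = 2 \sqrt{\left(2 - 20\right) + 6} \cdot 0 = 2 \sqrt{-18 + 6} \cdot 0 = 2 \sqrt{-12} \cdot 0 = 2 \cdot 2 i \sqrt{3} \cdot 0 = 2 \cdot 0 = 0$)
$c^{3} = 0^{3} = 0$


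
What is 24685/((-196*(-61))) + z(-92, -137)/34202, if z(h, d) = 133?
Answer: 8631291/4172644 ≈ 2.0685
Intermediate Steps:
24685/((-196*(-61))) + z(-92, -137)/34202 = 24685/((-196*(-61))) + 133/34202 = 24685/11956 + 133*(1/34202) = 24685*(1/11956) + 19/4886 = 24685/11956 + 19/4886 = 8631291/4172644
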